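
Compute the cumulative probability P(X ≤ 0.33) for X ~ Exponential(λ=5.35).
0.828899

We have X ~ Exponential(λ=5.35).

The CDF gives us P(X ≤ k).

Using the CDF:
P(X ≤ 0.33) = 0.828899

This means there's approximately a 82.9% chance that X is at most 0.33.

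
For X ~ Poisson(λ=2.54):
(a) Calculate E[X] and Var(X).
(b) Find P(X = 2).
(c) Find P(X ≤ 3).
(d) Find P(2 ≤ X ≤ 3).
(a) E[X] = 2.5400, Var(X) = 2.5400
(b) P(X = 2) = 0.254407
(c) P(X ≤ 3) = 0.748992
(d) P(2 ≤ X ≤ 3) = 0.469805

We have X ~ Poisson(λ=2.54).

(a) Moments:
E[X] = 2.5400
Var(X) = 2.5400
σ = √Var(X) = 1.5937

(b) Point probability using PMF:
P(X = 2) = 0.254407

(c) Cumulative probability using CDF:
P(X ≤ 3) = F(3) = 0.748992

(d) Range probability:
P(2 ≤ X ≤ 3) = P(X ≤ 3) - P(X ≤ 1)
                   = F(3) - F(1)
                   = 0.748992 - 0.279187
                   = 0.469805

This means approximately 47.0% of outcomes fall in the interval [2, 3].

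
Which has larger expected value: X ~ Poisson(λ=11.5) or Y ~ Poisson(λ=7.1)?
X has larger mean (11.5000 > 7.1000)

Compute the expected value for each distribution:

X ~ Poisson(λ=11.5):
E[X] = 11.5000

Y ~ Poisson(λ=7.1):
E[Y] = 7.1000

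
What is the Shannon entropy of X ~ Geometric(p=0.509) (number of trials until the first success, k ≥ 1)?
1.3615 nats

We have X ~ Geometric(p=0.509) (number of trials until the first success, k ≥ 1).

The Shannon entropy measures the uncertainty or information content of the distribution.

For a Geometric distribution with p=0.509 (number of trials until the first success, k ≥ 1):
H(X) = 1.3615 nats

(In bits, this would be 1.9642 bits.)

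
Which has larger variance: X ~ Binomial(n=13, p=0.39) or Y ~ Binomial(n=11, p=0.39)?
X has larger variance (3.0927 > 2.6169)

Compute the variance for each distribution:

X ~ Binomial(n=13, p=0.39):
Var(X) = 3.0927

Y ~ Binomial(n=11, p=0.39):
Var(Y) = 2.6169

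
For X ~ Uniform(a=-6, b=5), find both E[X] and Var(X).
E[X] = -0.5000, Var(X) = 10.0833

We have X ~ Uniform(a=-6, b=5).

For a Uniform distribution with a=-6, b=5:

Expected value:
E[X] = -0.5000

Variance:
Var(X) = 10.0833

Standard deviation:
σ = √Var(X) = 3.1754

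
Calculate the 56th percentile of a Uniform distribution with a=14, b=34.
25.2000

We have X ~ Uniform(a=14, b=34).

We want to find x such that P(X ≤ x) = 0.56.

This is the 56th percentile, which means 56% of values fall below this point.

Using the inverse CDF (quantile function):
x = F⁻¹(0.56) = 25.2000

Verification: P(X ≤ 25.2000) = 0.56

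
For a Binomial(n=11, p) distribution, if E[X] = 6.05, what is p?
p = 0.55

For a Binomial(n, p) distribution:
E[X] = n × p

Given n = 11 and E[X] = 6.05:
6.05 = 11 × p
p = 6.05 / 11 = 0.55

Verification: Binomial(11, 0.55) has E[X] = 6.05 ✓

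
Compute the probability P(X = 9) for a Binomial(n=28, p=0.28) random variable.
0.142240

We have X ~ Binomial(n=28, p=0.28).

For a Binomial distribution, the PMF gives us the probability of each outcome.

Using the PMF formula:
P(X = 9) = 0.142240

Rounded to 4 decimal places: 0.1422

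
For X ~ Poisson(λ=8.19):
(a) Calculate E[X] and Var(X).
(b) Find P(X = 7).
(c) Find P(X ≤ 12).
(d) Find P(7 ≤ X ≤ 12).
(a) E[X] = 8.1900, Var(X) = 8.1900
(b) P(X = 7) = 0.136046
(c) P(X ≤ 12) = 0.926621
(d) P(7 ≤ X ≤ 12) = 0.635898

We have X ~ Poisson(λ=8.19).

(a) Moments:
E[X] = 8.1900
Var(X) = 8.1900
σ = √Var(X) = 2.8618

(b) Point probability using PMF:
P(X = 7) = 0.136046

(c) Cumulative probability using CDF:
P(X ≤ 12) = F(12) = 0.926621

(d) Range probability:
P(7 ≤ X ≤ 12) = P(X ≤ 12) - P(X ≤ 6)
                   = F(12) - F(6)
                   = 0.926621 - 0.290723
                   = 0.635898

This means approximately 63.6% of outcomes fall in the interval [7, 12].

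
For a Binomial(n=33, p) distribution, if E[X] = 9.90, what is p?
p = 0.3

For a Binomial(n, p) distribution:
E[X] = n × p

Given n = 33 and E[X] = 9.90:
9.90 = 33 × p
p = 9.90 / 33 = 0.3

Verification: Binomial(33, 0.3) has E[X] = 9.90 ✓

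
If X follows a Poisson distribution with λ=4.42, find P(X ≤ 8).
0.963335

We have X ~ Poisson(λ=4.42).

The CDF gives us P(X ≤ k).

Using the CDF:
P(X ≤ 8) = 0.963335

This means there's approximately a 96.3% chance that X is at most 8.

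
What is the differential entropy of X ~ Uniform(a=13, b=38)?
3.2189 nats

We have X ~ Uniform(a=13, b=38).

The differential entropy measures the uncertainty or information content of the distribution.

For a Uniform distribution with a=13, b=38:
h(X) = 3.2189 nats

(In bits, this would be 4.6439 bits.)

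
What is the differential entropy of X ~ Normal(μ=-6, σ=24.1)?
4.6012 nats

We have X ~ Normal(μ=-6, σ=24.1).

The differential entropy measures the uncertainty or information content of the distribution.

For a Normal distribution with μ=-6, σ=24.1:
h(X) = 4.6012 nats

(In bits, this would be 6.6381 bits.)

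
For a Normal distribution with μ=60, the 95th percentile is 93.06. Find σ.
σ = 20.0991

For X ~ Normal(μ, σ), the p-th percentile satisfies x = μ + z_p × σ,
where z_p = Φ⁻¹(p) is the standard normal quantile.

Step 1: z_{0.95} = Φ⁻¹(0.95) = 1.6449

Step 2: Solve for σ:
93.06 = 60 + 1.6449 × σ
σ = (93.06 - 60) / 1.6449
σ = 33.06 / 1.6449
σ = 20.0991

Verification: μ + z × σ = 60 + 1.6449 × 20.0991 = 93.06 ✓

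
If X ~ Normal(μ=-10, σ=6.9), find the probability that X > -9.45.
0.468234

We have X ~ Normal(μ=-10, σ=6.9).

P(X > -9.45) = 1 - P(X ≤ -9.45)
                = 1 - F(-9.45)
                = 1 - 0.531766
                = 0.468234

So there's approximately a 46.8% chance that X exceeds -9.45.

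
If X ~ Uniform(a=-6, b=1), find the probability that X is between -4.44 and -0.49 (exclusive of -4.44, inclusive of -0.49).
0.564286

We have X ~ Uniform(a=-6, b=1).

To find P(-4.44 < X ≤ -0.49), we use:
P(-4.44 < X ≤ -0.49) = P(X ≤ -0.49) - P(X ≤ -4.44)
                 = F(-0.49) - F(-4.44)
                 = 0.787143 - 0.222857
                 = 0.564286

So there's approximately a 56.4% chance that X falls in this range.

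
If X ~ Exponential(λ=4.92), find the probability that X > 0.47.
0.099023

We have X ~ Exponential(λ=4.92).

P(X > 0.47) = 1 - P(X ≤ 0.47)
                = 1 - F(0.47)
                = 1 - 0.900977
                = 0.099023

So there's approximately a 9.9% chance that X exceeds 0.47.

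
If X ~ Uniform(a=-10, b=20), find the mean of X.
5.0000

We have X ~ Uniform(a=-10, b=20).

For a Uniform distribution with a=-10, b=20:
E[X] = 5.0000

This is the expected (average) value of X.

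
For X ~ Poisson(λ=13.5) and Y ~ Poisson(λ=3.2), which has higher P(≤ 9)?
Y has higher probability (P(Y ≤ 9) = 0.9982 > P(X ≤ 9) = 0.1353)

Compute P(≤ 9) for each distribution:

X ~ Poisson(λ=13.5):
P(X ≤ 9) = 0.1353

Y ~ Poisson(λ=3.2):
P(Y ≤ 9) = 0.9982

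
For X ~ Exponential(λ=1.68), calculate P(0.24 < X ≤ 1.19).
0.532735

We have X ~ Exponential(λ=1.68).

To find P(0.24 < X ≤ 1.19), we use:
P(0.24 < X ≤ 1.19) = P(X ≤ 1.19) - P(X ≤ 0.24)
                 = F(1.19) - F(0.24)
                 = 0.864556 - 0.331822
                 = 0.532735

So there's approximately a 53.3% chance that X falls in this range.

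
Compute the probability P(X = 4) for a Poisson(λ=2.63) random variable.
0.143687

We have X ~ Poisson(λ=2.63).

For a Poisson distribution, the PMF gives us the probability of each outcome.

Using the PMF formula:
P(X = 4) = 0.143687

Rounded to 4 decimal places: 0.1437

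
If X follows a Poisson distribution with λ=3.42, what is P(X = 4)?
0.186469

We have X ~ Poisson(λ=3.42).

For a Poisson distribution, the PMF gives us the probability of each outcome.

Using the PMF formula:
P(X = 4) = 0.186469

Rounded to 4 decimal places: 0.1865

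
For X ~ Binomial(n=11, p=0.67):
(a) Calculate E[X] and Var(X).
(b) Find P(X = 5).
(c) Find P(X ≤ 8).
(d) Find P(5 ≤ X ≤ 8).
(a) E[X] = 7.3700, Var(X) = 2.4321
(b) P(X = 5) = 0.080556
(c) P(X ≤ 8) = 0.758664
(d) P(5 ≤ X ≤ 8) = 0.722080

We have X ~ Binomial(n=11, p=0.67).

(a) Moments:
E[X] = 7.3700
Var(X) = 2.4321
σ = √Var(X) = 1.5595

(b) Point probability using PMF:
P(X = 5) = 0.080556

(c) Cumulative probability using CDF:
P(X ≤ 8) = F(8) = 0.758664

(d) Range probability:
P(5 ≤ X ≤ 8) = P(X ≤ 8) - P(X ≤ 4)
                   = F(8) - F(4)
                   = 0.758664 - 0.036584
                   = 0.722080

This means approximately 72.2% of outcomes fall in the interval [5, 8].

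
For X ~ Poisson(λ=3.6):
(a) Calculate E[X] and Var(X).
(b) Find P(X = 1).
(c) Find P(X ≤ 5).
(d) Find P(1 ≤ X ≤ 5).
(a) E[X] = 3.6000, Var(X) = 3.6000
(b) P(X = 1) = 0.098365
(c) P(X ≤ 5) = 0.844119
(d) P(1 ≤ X ≤ 5) = 0.816795

We have X ~ Poisson(λ=3.6).

(a) Moments:
E[X] = 3.6000
Var(X) = 3.6000
σ = √Var(X) = 1.8974

(b) Point probability using PMF:
P(X = 1) = 0.098365

(c) Cumulative probability using CDF:
P(X ≤ 5) = F(5) = 0.844119

(d) Range probability:
P(1 ≤ X ≤ 5) = P(X ≤ 5) - P(X ≤ 0)
                   = F(5) - F(0)
                   = 0.844119 - 0.027324
                   = 0.816795

This means approximately 81.7% of outcomes fall in the interval [1, 5].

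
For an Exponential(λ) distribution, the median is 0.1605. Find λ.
λ = 4.3187

For X ~ Exponential(λ), the CDF is F(x) = 1 - e^(-λx).
The median m satisfies F(m) = 0.5:
1 - e^(-λm) = 0.5
e^(-λm) = 0.5
λm = ln(2)
m = ln(2) / λ

Given m = 0.1605:
λ = ln(2) / 0.1605 = 0.693147 / 0.1605 = 4.3187

Verification: ln(2) / 4.3187 = 0.1605 ✓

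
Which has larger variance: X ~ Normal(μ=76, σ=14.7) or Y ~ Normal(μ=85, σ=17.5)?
Y has larger variance (306.2500 > 216.0900)

Compute the variance for each distribution:

X ~ Normal(μ=76, σ=14.7):
Var(X) = 216.0900

Y ~ Normal(μ=85, σ=17.5):
Var(Y) = 306.2500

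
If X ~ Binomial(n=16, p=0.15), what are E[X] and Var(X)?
E[X] = 2.4000, Var(X) = 2.0400

We have X ~ Binomial(n=16, p=0.15).

For a Binomial distribution with n=16, p=0.15:

Expected value:
E[X] = 2.4000

Variance:
Var(X) = 2.0400

Standard deviation:
σ = √Var(X) = 1.4283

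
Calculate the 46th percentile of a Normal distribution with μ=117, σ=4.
116.5983

We have X ~ Normal(μ=117, σ=4).

We want to find x such that P(X ≤ x) = 0.46.

This is the 46th percentile, which means 46% of values fall below this point.

Using the inverse CDF (quantile function):
x = F⁻¹(0.46) = 116.5983

Verification: P(X ≤ 116.5983) = 0.46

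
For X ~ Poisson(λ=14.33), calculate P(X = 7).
0.014718

We have X ~ Poisson(λ=14.33).

For a Poisson distribution, the PMF gives us the probability of each outcome.

Using the PMF formula:
P(X = 7) = 0.014718

Rounded to 4 decimal places: 0.0147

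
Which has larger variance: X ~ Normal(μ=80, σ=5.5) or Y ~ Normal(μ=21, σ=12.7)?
Y has larger variance (161.2900 > 30.2500)

Compute the variance for each distribution:

X ~ Normal(μ=80, σ=5.5):
Var(X) = 30.2500

Y ~ Normal(μ=21, σ=12.7):
Var(Y) = 161.2900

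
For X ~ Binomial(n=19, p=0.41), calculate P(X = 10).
0.107418

We have X ~ Binomial(n=19, p=0.41).

For a Binomial distribution, the PMF gives us the probability of each outcome.

Using the PMF formula:
P(X = 10) = 0.107418

Rounded to 4 decimal places: 0.1074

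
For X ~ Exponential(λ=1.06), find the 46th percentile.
0.5813

We have X ~ Exponential(λ=1.06).

We want to find x such that P(X ≤ x) = 0.46.

This is the 46th percentile, which means 46% of values fall below this point.

Using the inverse CDF (quantile function):
x = F⁻¹(0.46) = 0.5813

Verification: P(X ≤ 0.5813) = 0.46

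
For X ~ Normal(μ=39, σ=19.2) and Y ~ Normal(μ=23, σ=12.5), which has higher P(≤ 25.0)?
Y has higher probability (P(Y ≤ 25.0) = 0.5636 > P(X ≤ 25.0) = 0.2329)

Compute P(≤ 25.0) for each distribution:

X ~ Normal(μ=39, σ=19.2):
P(X ≤ 25.0) = 0.2329

Y ~ Normal(μ=23, σ=12.5):
P(Y ≤ 25.0) = 0.5636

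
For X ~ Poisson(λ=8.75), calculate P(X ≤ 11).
0.826569

We have X ~ Poisson(λ=8.75).

The CDF gives us P(X ≤ k).

Using the CDF:
P(X ≤ 11) = 0.826569

This means there's approximately a 82.7% chance that X is at most 11.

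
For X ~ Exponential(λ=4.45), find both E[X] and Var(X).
E[X] = 0.2247, Var(X) = 0.0505

We have X ~ Exponential(λ=4.45).

For an Exponential distribution with λ=4.45:

Expected value:
E[X] = 0.2247

Variance:
Var(X) = 0.0505

Standard deviation:
σ = √Var(X) = 0.2247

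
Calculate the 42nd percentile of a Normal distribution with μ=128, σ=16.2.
124.7293

We have X ~ Normal(μ=128, σ=16.2).

We want to find x such that P(X ≤ x) = 0.42.

This is the 42nd percentile, which means 42% of values fall below this point.

Using the inverse CDF (quantile function):
x = F⁻¹(0.42) = 124.7293

Verification: P(X ≤ 124.7293) = 0.42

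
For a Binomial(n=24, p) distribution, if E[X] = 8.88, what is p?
p = 0.37

For a Binomial(n, p) distribution:
E[X] = n × p

Given n = 24 and E[X] = 8.88:
8.88 = 24 × p
p = 8.88 / 24 = 0.37

Verification: Binomial(24, 0.37) has E[X] = 8.88 ✓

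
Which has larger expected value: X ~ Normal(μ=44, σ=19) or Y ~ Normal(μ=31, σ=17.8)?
X has larger mean (44.0000 > 31.0000)

Compute the expected value for each distribution:

X ~ Normal(μ=44, σ=19):
E[X] = 44.0000

Y ~ Normal(μ=31, σ=17.8):
E[Y] = 31.0000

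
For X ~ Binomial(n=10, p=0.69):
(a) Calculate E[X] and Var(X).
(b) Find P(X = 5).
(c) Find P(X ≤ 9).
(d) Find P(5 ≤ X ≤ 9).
(a) E[X] = 6.9000, Var(X) = 2.1390
(b) P(X = 5) = 0.112838
(c) P(X ≤ 9) = 0.975538
(d) P(5 ≤ X ≤ 9) = 0.920428

We have X ~ Binomial(n=10, p=0.69).

(a) Moments:
E[X] = 6.9000
Var(X) = 2.1390
σ = √Var(X) = 1.4625

(b) Point probability using PMF:
P(X = 5) = 0.112838

(c) Cumulative probability using CDF:
P(X ≤ 9) = F(9) = 0.975538

(d) Range probability:
P(5 ≤ X ≤ 9) = P(X ≤ 9) - P(X ≤ 4)
                   = F(9) - F(4)
                   = 0.975538 - 0.055110
                   = 0.920428

This means approximately 92.0% of outcomes fall in the interval [5, 9].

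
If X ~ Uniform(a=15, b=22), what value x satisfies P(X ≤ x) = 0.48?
18.3600

We have X ~ Uniform(a=15, b=22).

We want to find x such that P(X ≤ x) = 0.48.

This is the 48th percentile, which means 48% of values fall below this point.

Using the inverse CDF (quantile function):
x = F⁻¹(0.48) = 18.3600

Verification: P(X ≤ 18.3600) = 0.48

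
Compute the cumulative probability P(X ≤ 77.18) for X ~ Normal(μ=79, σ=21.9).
0.466884

We have X ~ Normal(μ=79, σ=21.9).

The CDF gives us P(X ≤ k).

Using the CDF:
P(X ≤ 77.18) = 0.466884

This means there's approximately a 46.7% chance that X is at most 77.18.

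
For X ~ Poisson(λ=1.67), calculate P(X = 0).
0.188247

We have X ~ Poisson(λ=1.67).

For a Poisson distribution, the PMF gives us the probability of each outcome.

Using the PMF formula:
P(X = 0) = 0.188247

Rounded to 4 decimal places: 0.1882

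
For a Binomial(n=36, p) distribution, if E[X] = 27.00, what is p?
p = 0.75

For a Binomial(n, p) distribution:
E[X] = n × p

Given n = 36 and E[X] = 27.00:
27.00 = 36 × p
p = 27.00 / 36 = 0.75

Verification: Binomial(36, 0.75) has E[X] = 27.00 ✓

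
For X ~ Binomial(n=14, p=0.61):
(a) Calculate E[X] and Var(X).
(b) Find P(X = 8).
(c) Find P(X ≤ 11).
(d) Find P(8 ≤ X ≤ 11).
(a) E[X] = 8.5400, Var(X) = 3.3306
(b) P(X = 8) = 0.202573
(c) P(X ≤ 11) = 0.953433
(d) P(8 ≤ X ≤ 11) = 0.672952

We have X ~ Binomial(n=14, p=0.61).

(a) Moments:
E[X] = 8.5400
Var(X) = 3.3306
σ = √Var(X) = 1.8250

(b) Point probability using PMF:
P(X = 8) = 0.202573

(c) Cumulative probability using CDF:
P(X ≤ 11) = F(11) = 0.953433

(d) Range probability:
P(8 ≤ X ≤ 11) = P(X ≤ 11) - P(X ≤ 7)
                   = F(11) - F(7)
                   = 0.953433 - 0.280481
                   = 0.672952

This means approximately 67.3% of outcomes fall in the interval [8, 11].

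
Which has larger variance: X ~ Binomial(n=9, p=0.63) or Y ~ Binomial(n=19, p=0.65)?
Y has larger variance (4.3225 > 2.0979)

Compute the variance for each distribution:

X ~ Binomial(n=9, p=0.63):
Var(X) = 2.0979

Y ~ Binomial(n=19, p=0.65):
Var(Y) = 4.3225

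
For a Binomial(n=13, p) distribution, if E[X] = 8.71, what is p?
p = 0.67

For a Binomial(n, p) distribution:
E[X] = n × p

Given n = 13 and E[X] = 8.71:
8.71 = 13 × p
p = 8.71 / 13 = 0.67

Verification: Binomial(13, 0.67) has E[X] = 8.71 ✓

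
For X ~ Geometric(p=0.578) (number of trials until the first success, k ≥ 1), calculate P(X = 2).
0.243916

We have X ~ Geometric(p=0.578) (number of trials until the first success, k ≥ 1).

For a Geometric distribution, the PMF gives us the probability of each outcome.

Using the PMF formula:
P(X = 2) = 0.243916

Rounded to 4 decimal places: 0.2439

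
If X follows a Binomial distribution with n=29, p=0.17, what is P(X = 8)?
0.059828

We have X ~ Binomial(n=29, p=0.17).

For a Binomial distribution, the PMF gives us the probability of each outcome.

Using the PMF formula:
P(X = 8) = 0.059828

Rounded to 4 decimal places: 0.0598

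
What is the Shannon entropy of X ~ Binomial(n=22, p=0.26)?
2.1349 nats

We have X ~ Binomial(n=22, p=0.26).

The Shannon entropy measures the uncertainty or information content of the distribution.

For a Binomial distribution with n=22, p=0.26:
H(X) = 2.1349 nats

(In bits, this would be 3.0800 bits.)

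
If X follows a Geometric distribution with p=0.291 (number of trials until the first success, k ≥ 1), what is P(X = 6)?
0.052134

We have X ~ Geometric(p=0.291) (number of trials until the first success, k ≥ 1).

For a Geometric distribution, the PMF gives us the probability of each outcome.

Using the PMF formula:
P(X = 6) = 0.052134

Rounded to 4 decimal places: 0.0521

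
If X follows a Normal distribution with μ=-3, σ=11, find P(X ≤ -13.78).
0.163543

We have X ~ Normal(μ=-3, σ=11).

The CDF gives us P(X ≤ k).

Using the CDF:
P(X ≤ -13.78) = 0.163543

This means there's approximately a 16.4% chance that X is at most -13.78.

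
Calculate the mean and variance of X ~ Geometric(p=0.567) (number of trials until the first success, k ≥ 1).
E[X] = 1.7637, Var(X) = 1.3469

We have X ~ Geometric(p=0.567) (number of trials until the first success, k ≥ 1).

For a Geometric distribution with p=0.567 (number of trials until the first success, k ≥ 1):

Expected value:
E[X] = 1.7637

Variance:
Var(X) = 1.3469

Standard deviation:
σ = √Var(X) = 1.1605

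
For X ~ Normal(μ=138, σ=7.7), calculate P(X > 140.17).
0.389041

We have X ~ Normal(μ=138, σ=7.7).

P(X > 140.17) = 1 - P(X ≤ 140.17)
                = 1 - F(140.17)
                = 1 - 0.610959
                = 0.389041

So there's approximately a 38.9% chance that X exceeds 140.17.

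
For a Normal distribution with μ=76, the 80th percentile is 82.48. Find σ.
σ = 7.6994

For X ~ Normal(μ, σ), the p-th percentile satisfies x = μ + z_p × σ,
where z_p = Φ⁻¹(p) is the standard normal quantile.

Step 1: z_{0.8} = Φ⁻¹(0.8) = 0.8416

Step 2: Solve for σ:
82.48 = 76 + 0.8416 × σ
σ = (82.48 - 76) / 0.8416
σ = 6.48 / 0.8416
σ = 7.6994

Verification: μ + z × σ = 76 + 0.8416 × 7.6994 = 82.48 ✓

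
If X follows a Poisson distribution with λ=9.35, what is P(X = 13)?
0.058293

We have X ~ Poisson(λ=9.35).

For a Poisson distribution, the PMF gives us the probability of each outcome.

Using the PMF formula:
P(X = 13) = 0.058293

Rounded to 4 decimal places: 0.0583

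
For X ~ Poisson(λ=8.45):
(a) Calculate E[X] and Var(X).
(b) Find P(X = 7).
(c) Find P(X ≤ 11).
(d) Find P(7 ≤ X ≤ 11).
(a) E[X] = 8.4500, Var(X) = 8.4500
(b) P(X = 7) = 0.130550
(c) P(X ≤ 11) = 0.852896
(d) P(7 ≤ X ≤ 11) = 0.591349

We have X ~ Poisson(λ=8.45).

(a) Moments:
E[X] = 8.4500
Var(X) = 8.4500
σ = √Var(X) = 2.9069

(b) Point probability using PMF:
P(X = 7) = 0.130550

(c) Cumulative probability using CDF:
P(X ≤ 11) = F(11) = 0.852896

(d) Range probability:
P(7 ≤ X ≤ 11) = P(X ≤ 11) - P(X ≤ 6)
                   = F(11) - F(6)
                   = 0.852896 - 0.261546
                   = 0.591349

This means approximately 59.1% of outcomes fall in the interval [7, 11].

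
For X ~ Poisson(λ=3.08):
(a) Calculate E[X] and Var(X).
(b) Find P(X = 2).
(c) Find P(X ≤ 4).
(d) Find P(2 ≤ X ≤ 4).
(a) E[X] = 3.0800, Var(X) = 3.0800
(b) P(X = 2) = 0.217994
(c) P(X ≤ 4) = 0.801646
(d) P(2 ≤ X ≤ 4) = 0.614133

We have X ~ Poisson(λ=3.08).

(a) Moments:
E[X] = 3.0800
Var(X) = 3.0800
σ = √Var(X) = 1.7550

(b) Point probability using PMF:
P(X = 2) = 0.217994

(c) Cumulative probability using CDF:
P(X ≤ 4) = F(4) = 0.801646

(d) Range probability:
P(2 ≤ X ≤ 4) = P(X ≤ 4) - P(X ≤ 1)
                   = F(4) - F(1)
                   = 0.801646 - 0.187514
                   = 0.614133

This means approximately 61.4% of outcomes fall in the interval [2, 4].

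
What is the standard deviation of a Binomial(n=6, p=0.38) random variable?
1.1889

We have X ~ Binomial(n=6, p=0.38).

For a Binomial distribution with n=6, p=0.38:
σ = √Var(X) = 1.1889

The standard deviation is the square root of the variance.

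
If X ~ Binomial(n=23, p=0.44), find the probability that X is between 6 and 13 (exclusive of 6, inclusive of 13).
0.859899

We have X ~ Binomial(n=23, p=0.44).

To find P(6 < X ≤ 13), we use:
P(6 < X ≤ 13) = P(X ≤ 13) - P(X ≤ 6)
                 = F(13) - F(6)
                 = 0.921672 - 0.061773
                 = 0.859899

So there's approximately a 86.0% chance that X falls in this range.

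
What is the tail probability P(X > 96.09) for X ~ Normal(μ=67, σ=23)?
0.102975

We have X ~ Normal(μ=67, σ=23).

P(X > 96.09) = 1 - P(X ≤ 96.09)
                = 1 - F(96.09)
                = 1 - 0.897025
                = 0.102975

So there's approximately a 10.3% chance that X exceeds 96.09.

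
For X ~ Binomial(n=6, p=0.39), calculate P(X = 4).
0.129125

We have X ~ Binomial(n=6, p=0.39).

For a Binomial distribution, the PMF gives us the probability of each outcome.

Using the PMF formula:
P(X = 4) = 0.129125

Rounded to 4 decimal places: 0.1291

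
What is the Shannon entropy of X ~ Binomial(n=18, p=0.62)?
2.1397 nats

We have X ~ Binomial(n=18, p=0.62).

The Shannon entropy measures the uncertainty or information content of the distribution.

For a Binomial distribution with n=18, p=0.62:
H(X) = 2.1397 nats

(In bits, this would be 3.0869 bits.)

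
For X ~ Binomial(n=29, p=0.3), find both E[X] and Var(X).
E[X] = 8.7000, Var(X) = 6.0900

We have X ~ Binomial(n=29, p=0.3).

For a Binomial distribution with n=29, p=0.3:

Expected value:
E[X] = 8.7000

Variance:
Var(X) = 6.0900

Standard deviation:
σ = √Var(X) = 2.4678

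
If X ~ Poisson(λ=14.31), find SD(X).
3.7829

We have X ~ Poisson(λ=14.31).

For a Poisson distribution with λ=14.31:
σ = √Var(X) = 3.7829

The standard deviation is the square root of the variance.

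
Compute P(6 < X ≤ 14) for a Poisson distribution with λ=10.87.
0.779216

We have X ~ Poisson(λ=10.87).

To find P(6 < X ≤ 14), we use:
P(6 < X ≤ 14) = P(X ≤ 14) - P(X ≤ 6)
                 = F(14) - F(6)
                 = 0.863333 - 0.084117
                 = 0.779216

So there's approximately a 77.9% chance that X falls in this range.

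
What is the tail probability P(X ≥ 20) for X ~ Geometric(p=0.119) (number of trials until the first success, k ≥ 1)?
0.090062

We have X ~ Geometric(p=0.119) (number of trials until the first success, k ≥ 1).

For discrete distributions, P(X ≥ 20) = 1 - P(X ≤ 19).

P(X ≤ 19) = 0.909938
P(X ≥ 20) = 1 - 0.909938 = 0.090062

So there's approximately a 9.0% chance that X is at least 20.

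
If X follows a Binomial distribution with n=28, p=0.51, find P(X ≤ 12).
0.250657

We have X ~ Binomial(n=28, p=0.51).

The CDF gives us P(X ≤ k).

Using the CDF:
P(X ≤ 12) = 0.250657

This means there's approximately a 25.1% chance that X is at most 12.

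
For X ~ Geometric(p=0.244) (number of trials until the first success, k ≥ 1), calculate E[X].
4.0984

We have X ~ Geometric(p=0.244) (number of trials until the first success, k ≥ 1).

For a Geometric distribution with p=0.244 (number of trials until the first success, k ≥ 1):
E[X] = 4.0984

This is the expected (average) value of X.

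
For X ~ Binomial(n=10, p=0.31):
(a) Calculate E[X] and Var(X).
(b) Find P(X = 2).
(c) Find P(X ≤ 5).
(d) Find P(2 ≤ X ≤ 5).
(a) E[X] = 3.1000, Var(X) = 2.1390
(b) P(X = 2) = 0.222192
(c) P(X ≤ 5) = 0.944890
(d) P(2 ≤ X ≤ 5) = 0.810527

We have X ~ Binomial(n=10, p=0.31).

(a) Moments:
E[X] = 3.1000
Var(X) = 2.1390
σ = √Var(X) = 1.4625

(b) Point probability using PMF:
P(X = 2) = 0.222192

(c) Cumulative probability using CDF:
P(X ≤ 5) = F(5) = 0.944890

(d) Range probability:
P(2 ≤ X ≤ 5) = P(X ≤ 5) - P(X ≤ 1)
                   = F(5) - F(1)
                   = 0.944890 - 0.134363
                   = 0.810527

This means approximately 81.1% of outcomes fall in the interval [2, 5].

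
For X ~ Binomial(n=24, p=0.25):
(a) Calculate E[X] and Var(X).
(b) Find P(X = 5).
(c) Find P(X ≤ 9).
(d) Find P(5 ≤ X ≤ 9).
(a) E[X] = 6.0000, Var(X) = 4.5000
(b) P(X = 5) = 0.175507
(c) P(X ≤ 9) = 0.945335
(d) P(5 ≤ X ≤ 9) = 0.698687

We have X ~ Binomial(n=24, p=0.25).

(a) Moments:
E[X] = 6.0000
Var(X) = 4.5000
σ = √Var(X) = 2.1213

(b) Point probability using PMF:
P(X = 5) = 0.175507

(c) Cumulative probability using CDF:
P(X ≤ 9) = F(9) = 0.945335

(d) Range probability:
P(5 ≤ X ≤ 9) = P(X ≤ 9) - P(X ≤ 4)
                   = F(9) - F(4)
                   = 0.945335 - 0.246648
                   = 0.698687

This means approximately 69.9% of outcomes fall in the interval [5, 9].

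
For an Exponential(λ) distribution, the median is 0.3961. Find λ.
λ = 1.7499

For X ~ Exponential(λ), the CDF is F(x) = 1 - e^(-λx).
The median m satisfies F(m) = 0.5:
1 - e^(-λm) = 0.5
e^(-λm) = 0.5
λm = ln(2)
m = ln(2) / λ

Given m = 0.3961:
λ = ln(2) / 0.3961 = 0.693147 / 0.3961 = 1.7499

Verification: ln(2) / 1.7499 = 0.3961 ✓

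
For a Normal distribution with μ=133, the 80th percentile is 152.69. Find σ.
σ = 23.3953

For X ~ Normal(μ, σ), the p-th percentile satisfies x = μ + z_p × σ,
where z_p = Φ⁻¹(p) is the standard normal quantile.

Step 1: z_{0.8} = Φ⁻¹(0.8) = 0.8416

Step 2: Solve for σ:
152.69 = 133 + 0.8416 × σ
σ = (152.69 - 133) / 0.8416
σ = 19.69 / 0.8416
σ = 23.3953

Verification: μ + z × σ = 133 + 0.8416 × 23.3953 = 152.69 ✓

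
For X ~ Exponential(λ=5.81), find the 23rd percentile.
0.0450

We have X ~ Exponential(λ=5.81).

We want to find x such that P(X ≤ x) = 0.23.

This is the 23rd percentile, which means 23% of values fall below this point.

Using the inverse CDF (quantile function):
x = F⁻¹(0.23) = 0.0450

Verification: P(X ≤ 0.0450) = 0.23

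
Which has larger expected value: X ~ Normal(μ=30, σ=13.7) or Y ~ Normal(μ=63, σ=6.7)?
Y has larger mean (63.0000 > 30.0000)

Compute the expected value for each distribution:

X ~ Normal(μ=30, σ=13.7):
E[X] = 30.0000

Y ~ Normal(μ=63, σ=6.7):
E[Y] = 63.0000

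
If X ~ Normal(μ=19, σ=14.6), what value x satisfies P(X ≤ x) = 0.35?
13.3743

We have X ~ Normal(μ=19, σ=14.6).

We want to find x such that P(X ≤ x) = 0.35.

This is the 35th percentile, which means 35% of values fall below this point.

Using the inverse CDF (quantile function):
x = F⁻¹(0.35) = 13.3743

Verification: P(X ≤ 13.3743) = 0.35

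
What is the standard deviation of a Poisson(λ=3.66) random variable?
1.9131

We have X ~ Poisson(λ=3.66).

For a Poisson distribution with λ=3.66:
σ = √Var(X) = 1.9131

The standard deviation is the square root of the variance.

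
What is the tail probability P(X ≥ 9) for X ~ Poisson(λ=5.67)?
0.120624

We have X ~ Poisson(λ=5.67).

For discrete distributions, P(X ≥ 9) = 1 - P(X ≤ 8).

P(X ≤ 8) = 0.879376
P(X ≥ 9) = 1 - 0.879376 = 0.120624

So there's approximately a 12.1% chance that X is at least 9.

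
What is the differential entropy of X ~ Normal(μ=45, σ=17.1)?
4.2580 nats

We have X ~ Normal(μ=45, σ=17.1).

The differential entropy measures the uncertainty or information content of the distribution.

For a Normal distribution with μ=45, σ=17.1:
h(X) = 4.2580 nats

(In bits, this would be 6.1430 bits.)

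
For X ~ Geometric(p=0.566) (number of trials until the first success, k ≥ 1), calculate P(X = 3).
0.106609

We have X ~ Geometric(p=0.566) (number of trials until the first success, k ≥ 1).

For a Geometric distribution, the PMF gives us the probability of each outcome.

Using the PMF formula:
P(X = 3) = 0.106609

Rounded to 4 decimal places: 0.1066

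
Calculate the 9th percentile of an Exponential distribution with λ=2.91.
0.0324

We have X ~ Exponential(λ=2.91).

We want to find x such that P(X ≤ x) = 0.09.

This is the 9th percentile, which means 9% of values fall below this point.

Using the inverse CDF (quantile function):
x = F⁻¹(0.09) = 0.0324

Verification: P(X ≤ 0.0324) = 0.09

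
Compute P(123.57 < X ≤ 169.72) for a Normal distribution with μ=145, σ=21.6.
0.713213

We have X ~ Normal(μ=145, σ=21.6).

To find P(123.57 < X ≤ 169.72), we use:
P(123.57 < X ≤ 169.72) = P(X ≤ 169.72) - P(X ≤ 123.57)
                 = F(169.72) - F(123.57)
                 = 0.873780 - 0.160567
                 = 0.713213

So there's approximately a 71.3% chance that X falls in this range.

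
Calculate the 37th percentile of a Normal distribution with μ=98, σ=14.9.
93.0554

We have X ~ Normal(μ=98, σ=14.9).

We want to find x such that P(X ≤ x) = 0.37.

This is the 37th percentile, which means 37% of values fall below this point.

Using the inverse CDF (quantile function):
x = F⁻¹(0.37) = 93.0554

Verification: P(X ≤ 93.0554) = 0.37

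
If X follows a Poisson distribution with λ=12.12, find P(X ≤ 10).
0.334776

We have X ~ Poisson(λ=12.12).

The CDF gives us P(X ≤ k).

Using the CDF:
P(X ≤ 10) = 0.334776

This means there's approximately a 33.5% chance that X is at most 10.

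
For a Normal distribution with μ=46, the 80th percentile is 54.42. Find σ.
σ = 10.0045

For X ~ Normal(μ, σ), the p-th percentile satisfies x = μ + z_p × σ,
where z_p = Φ⁻¹(p) is the standard normal quantile.

Step 1: z_{0.8} = Φ⁻¹(0.8) = 0.8416

Step 2: Solve for σ:
54.42 = 46 + 0.8416 × σ
σ = (54.42 - 46) / 0.8416
σ = 8.42 / 0.8416
σ = 10.0045

Verification: μ + z × σ = 46 + 0.8416 × 10.0045 = 54.42 ✓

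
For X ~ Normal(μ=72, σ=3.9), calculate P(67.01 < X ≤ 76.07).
0.751300

We have X ~ Normal(μ=72, σ=3.9).

To find P(67.01 < X ≤ 76.07), we use:
P(67.01 < X ≤ 76.07) = P(X ≤ 76.07) - P(X ≤ 67.01)
                 = F(76.07) - F(67.01)
                 = 0.851662 - 0.100363
                 = 0.751300

So there's approximately a 75.1% chance that X falls in this range.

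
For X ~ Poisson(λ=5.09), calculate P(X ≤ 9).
0.964789

We have X ~ Poisson(λ=5.09).

The CDF gives us P(X ≤ k).

Using the CDF:
P(X ≤ 9) = 0.964789

This means there's approximately a 96.5% chance that X is at most 9.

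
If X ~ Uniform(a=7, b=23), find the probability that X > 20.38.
0.163750

We have X ~ Uniform(a=7, b=23).

P(X > 20.38) = 1 - P(X ≤ 20.38)
                = 1 - F(20.38)
                = 1 - 0.836250
                = 0.163750

So there's approximately a 16.4% chance that X exceeds 20.38.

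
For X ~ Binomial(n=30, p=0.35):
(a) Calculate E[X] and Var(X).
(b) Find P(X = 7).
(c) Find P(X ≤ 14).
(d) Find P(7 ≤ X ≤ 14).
(a) E[X] = 10.5000, Var(X) = 6.8250
(b) P(X = 7) = 0.065196
(c) P(X ≤ 14) = 0.934810
(d) P(7 ≤ X ≤ 14) = 0.876238

We have X ~ Binomial(n=30, p=0.35).

(a) Moments:
E[X] = 10.5000
Var(X) = 6.8250
σ = √Var(X) = 2.6125

(b) Point probability using PMF:
P(X = 7) = 0.065196

(c) Cumulative probability using CDF:
P(X ≤ 14) = F(14) = 0.934810

(d) Range probability:
P(7 ≤ X ≤ 14) = P(X ≤ 14) - P(X ≤ 6)
                   = F(14) - F(6)
                   = 0.934810 - 0.058572
                   = 0.876238

This means approximately 87.6% of outcomes fall in the interval [7, 14].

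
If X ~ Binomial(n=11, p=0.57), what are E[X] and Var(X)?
E[X] = 6.2700, Var(X) = 2.6961

We have X ~ Binomial(n=11, p=0.57).

For a Binomial distribution with n=11, p=0.57:

Expected value:
E[X] = 6.2700

Variance:
Var(X) = 2.6961

Standard deviation:
σ = √Var(X) = 1.6420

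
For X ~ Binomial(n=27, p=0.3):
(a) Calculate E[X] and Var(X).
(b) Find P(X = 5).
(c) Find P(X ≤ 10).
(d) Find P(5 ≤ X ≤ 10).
(a) E[X] = 8.1000, Var(X) = 5.6700
(b) P(X = 5) = 0.076700
(c) P(X ≤ 10) = 0.843438
(d) P(5 ≤ X ≤ 10) = 0.784340

We have X ~ Binomial(n=27, p=0.3).

(a) Moments:
E[X] = 8.1000
Var(X) = 5.6700
σ = √Var(X) = 2.3812

(b) Point probability using PMF:
P(X = 5) = 0.076700

(c) Cumulative probability using CDF:
P(X ≤ 10) = F(10) = 0.843438

(d) Range probability:
P(5 ≤ X ≤ 10) = P(X ≤ 10) - P(X ≤ 4)
                   = F(10) - F(4)
                   = 0.843438 - 0.059099
                   = 0.784340

This means approximately 78.4% of outcomes fall in the interval [5, 10].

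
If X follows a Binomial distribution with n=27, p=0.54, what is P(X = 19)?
0.036636

We have X ~ Binomial(n=27, p=0.54).

For a Binomial distribution, the PMF gives us the probability of each outcome.

Using the PMF formula:
P(X = 19) = 0.036636

Rounded to 4 decimal places: 0.0366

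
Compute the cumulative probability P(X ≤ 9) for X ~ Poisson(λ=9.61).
0.507570

We have X ~ Poisson(λ=9.61).

The CDF gives us P(X ≤ k).

Using the CDF:
P(X ≤ 9) = 0.507570

This means there's approximately a 50.8% chance that X is at most 9.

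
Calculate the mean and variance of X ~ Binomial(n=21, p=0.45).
E[X] = 9.4500, Var(X) = 5.1975

We have X ~ Binomial(n=21, p=0.45).

For a Binomial distribution with n=21, p=0.45:

Expected value:
E[X] = 9.4500

Variance:
Var(X) = 5.1975

Standard deviation:
σ = √Var(X) = 2.2798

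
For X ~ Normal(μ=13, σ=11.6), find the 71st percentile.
19.4193

We have X ~ Normal(μ=13, σ=11.6).

We want to find x such that P(X ≤ x) = 0.71.

This is the 71st percentile, which means 71% of values fall below this point.

Using the inverse CDF (quantile function):
x = F⁻¹(0.71) = 19.4193

Verification: P(X ≤ 19.4193) = 0.71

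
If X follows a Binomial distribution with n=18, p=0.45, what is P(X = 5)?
0.066628

We have X ~ Binomial(n=18, p=0.45).

For a Binomial distribution, the PMF gives us the probability of each outcome.

Using the PMF formula:
P(X = 5) = 0.066628

Rounded to 4 decimal places: 0.0666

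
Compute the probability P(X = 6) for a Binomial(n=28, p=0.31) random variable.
0.095256

We have X ~ Binomial(n=28, p=0.31).

For a Binomial distribution, the PMF gives us the probability of each outcome.

Using the PMF formula:
P(X = 6) = 0.095256

Rounded to 4 decimal places: 0.0953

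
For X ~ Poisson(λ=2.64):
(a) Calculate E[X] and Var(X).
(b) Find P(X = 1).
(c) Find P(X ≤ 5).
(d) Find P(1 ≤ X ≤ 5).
(a) E[X] = 2.6400, Var(X) = 2.6400
(b) P(X = 1) = 0.188394
(c) P(X ≤ 5) = 0.947967
(d) P(1 ≤ X ≤ 5) = 0.876606

We have X ~ Poisson(λ=2.64).

(a) Moments:
E[X] = 2.6400
Var(X) = 2.6400
σ = √Var(X) = 1.6248

(b) Point probability using PMF:
P(X = 1) = 0.188394

(c) Cumulative probability using CDF:
P(X ≤ 5) = F(5) = 0.947967

(d) Range probability:
P(1 ≤ X ≤ 5) = P(X ≤ 5) - P(X ≤ 0)
                   = F(5) - F(0)
                   = 0.947967 - 0.071361
                   = 0.876606

This means approximately 87.7% of outcomes fall in the interval [1, 5].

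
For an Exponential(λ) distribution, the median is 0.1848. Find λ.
λ = 3.7508

For X ~ Exponential(λ), the CDF is F(x) = 1 - e^(-λx).
The median m satisfies F(m) = 0.5:
1 - e^(-λm) = 0.5
e^(-λm) = 0.5
λm = ln(2)
m = ln(2) / λ

Given m = 0.1848:
λ = ln(2) / 0.1848 = 0.693147 / 0.1848 = 3.7508

Verification: ln(2) / 3.7508 = 0.1848 ✓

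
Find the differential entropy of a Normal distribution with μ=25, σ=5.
3.0284 nats

We have X ~ Normal(μ=25, σ=5).

The differential entropy measures the uncertainty or information content of the distribution.

For a Normal distribution with μ=25, σ=5:
h(X) = 3.0284 nats

(In bits, this would be 4.3690 bits.)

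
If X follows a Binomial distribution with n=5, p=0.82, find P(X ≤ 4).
0.629260

We have X ~ Binomial(n=5, p=0.82).

The CDF gives us P(X ≤ k).

Using the CDF:
P(X ≤ 4) = 0.629260

This means there's approximately a 62.9% chance that X is at most 4.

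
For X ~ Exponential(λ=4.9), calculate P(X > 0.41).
0.134123

We have X ~ Exponential(λ=4.9).

P(X > 0.41) = 1 - P(X ≤ 0.41)
                = 1 - F(0.41)
                = 1 - 0.865877
                = 0.134123

So there's approximately a 13.4% chance that X exceeds 0.41.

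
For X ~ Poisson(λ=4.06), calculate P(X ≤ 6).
0.882981

We have X ~ Poisson(λ=4.06).

The CDF gives us P(X ≤ k).

Using the CDF:
P(X ≤ 6) = 0.882981

This means there's approximately a 88.3% chance that X is at most 6.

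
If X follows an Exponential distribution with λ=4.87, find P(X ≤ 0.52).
0.920532

We have X ~ Exponential(λ=4.87).

The CDF gives us P(X ≤ k).

Using the CDF:
P(X ≤ 0.52) = 0.920532

This means there's approximately a 92.1% chance that X is at most 0.52.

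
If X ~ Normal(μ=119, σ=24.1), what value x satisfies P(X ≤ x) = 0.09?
86.6878

We have X ~ Normal(μ=119, σ=24.1).

We want to find x such that P(X ≤ x) = 0.09.

This is the 9th percentile, which means 9% of values fall below this point.

Using the inverse CDF (quantile function):
x = F⁻¹(0.09) = 86.6878

Verification: P(X ≤ 86.6878) = 0.09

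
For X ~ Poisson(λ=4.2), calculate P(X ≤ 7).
0.936057

We have X ~ Poisson(λ=4.2).

The CDF gives us P(X ≤ k).

Using the CDF:
P(X ≤ 7) = 0.936057

This means there's approximately a 93.6% chance that X is at most 7.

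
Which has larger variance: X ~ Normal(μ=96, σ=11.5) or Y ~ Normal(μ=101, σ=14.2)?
Y has larger variance (201.6400 > 132.2500)

Compute the variance for each distribution:

X ~ Normal(μ=96, σ=11.5):
Var(X) = 132.2500

Y ~ Normal(μ=101, σ=14.2):
Var(Y) = 201.6400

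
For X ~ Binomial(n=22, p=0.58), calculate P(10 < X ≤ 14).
0.607490

We have X ~ Binomial(n=22, p=0.58).

To find P(10 < X ≤ 14), we use:
P(10 < X ≤ 14) = P(X ≤ 14) - P(X ≤ 10)
                 = F(14) - F(10)
                 = 0.771851 - 0.164362
                 = 0.607490

So there's approximately a 60.7% chance that X falls in this range.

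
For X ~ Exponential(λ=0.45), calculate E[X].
2.2222

We have X ~ Exponential(λ=0.45).

For an Exponential distribution with λ=0.45:
E[X] = 2.2222

This is the expected (average) value of X.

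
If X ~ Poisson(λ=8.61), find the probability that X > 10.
0.248896

We have X ~ Poisson(λ=8.61).

P(X > 10) = 1 - P(X ≤ 10)
                = 1 - F(10)
                = 1 - 0.751104
                = 0.248896

So there's approximately a 24.9% chance that X exceeds 10.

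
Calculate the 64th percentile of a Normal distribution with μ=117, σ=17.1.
123.1296

We have X ~ Normal(μ=117, σ=17.1).

We want to find x such that P(X ≤ x) = 0.64.

This is the 64th percentile, which means 64% of values fall below this point.

Using the inverse CDF (quantile function):
x = F⁻¹(0.64) = 123.1296

Verification: P(X ≤ 123.1296) = 0.64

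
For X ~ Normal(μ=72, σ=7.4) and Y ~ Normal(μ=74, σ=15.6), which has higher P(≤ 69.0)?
Y has higher probability (P(Y ≤ 69.0) = 0.3743 > P(X ≤ 69.0) = 0.3426)

Compute P(≤ 69.0) for each distribution:

X ~ Normal(μ=72, σ=7.4):
P(X ≤ 69.0) = 0.3426

Y ~ Normal(μ=74, σ=15.6):
P(Y ≤ 69.0) = 0.3743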